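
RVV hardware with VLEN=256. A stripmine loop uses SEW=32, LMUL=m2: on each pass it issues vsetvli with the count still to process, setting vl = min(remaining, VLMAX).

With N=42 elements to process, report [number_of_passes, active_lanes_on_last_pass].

[iterations, last_vl] = [3, 10]

VLMAX = VLEN×LMUL/SEW = 256×2/32 = 16
N=42: ⌈42/16⌉ = 3 iters; last vl = 42 − 2×16 = 10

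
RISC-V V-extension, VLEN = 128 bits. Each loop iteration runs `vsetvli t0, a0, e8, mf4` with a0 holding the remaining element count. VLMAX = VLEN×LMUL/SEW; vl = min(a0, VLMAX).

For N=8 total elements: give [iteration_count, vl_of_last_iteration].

VLMAX = (128 × 1/4) / 8 = 4 lanes
iterations = ceil(8/4) = 2; final-pass vl = 4

[iterations, last_vl] = [2, 4]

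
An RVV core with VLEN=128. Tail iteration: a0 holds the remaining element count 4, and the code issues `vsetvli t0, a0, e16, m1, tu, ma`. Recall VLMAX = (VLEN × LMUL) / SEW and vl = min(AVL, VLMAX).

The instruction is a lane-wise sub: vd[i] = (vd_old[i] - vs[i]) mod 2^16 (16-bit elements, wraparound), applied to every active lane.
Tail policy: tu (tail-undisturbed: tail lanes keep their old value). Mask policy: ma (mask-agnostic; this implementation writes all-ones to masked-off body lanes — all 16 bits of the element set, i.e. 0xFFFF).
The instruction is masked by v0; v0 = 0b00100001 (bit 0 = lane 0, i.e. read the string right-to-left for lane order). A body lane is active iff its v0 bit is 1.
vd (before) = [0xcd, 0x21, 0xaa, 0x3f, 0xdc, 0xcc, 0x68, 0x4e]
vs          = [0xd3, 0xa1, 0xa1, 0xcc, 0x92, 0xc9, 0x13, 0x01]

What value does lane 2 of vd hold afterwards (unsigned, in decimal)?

lanes per group: 128·1/16 = 8
vl ← min(4, 8) = 4
[0] sub(0xcd,0xd3) = 0xfffa
[1] mask-off/ones = 0xffff
[2] mask-off/ones = 0xffff
[3] mask-off/ones = 0xffff
[4] tail/keep = 0xdc
[5] tail/keep = 0xcc
[6] tail/keep = 0x68
[7] tail/keep = 0x4e

vd[2] = 65535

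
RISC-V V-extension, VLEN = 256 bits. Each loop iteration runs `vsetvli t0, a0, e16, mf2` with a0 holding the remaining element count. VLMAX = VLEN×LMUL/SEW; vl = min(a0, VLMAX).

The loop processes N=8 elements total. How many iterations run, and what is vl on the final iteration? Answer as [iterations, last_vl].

[iterations, last_vl] = [1, 8]

VLMAX = VLEN×LMUL/SEW = 256×1/2/16 = 8
N=8: ⌈8/8⌉ = 1 iters; last vl = 8 − 0×8 = 8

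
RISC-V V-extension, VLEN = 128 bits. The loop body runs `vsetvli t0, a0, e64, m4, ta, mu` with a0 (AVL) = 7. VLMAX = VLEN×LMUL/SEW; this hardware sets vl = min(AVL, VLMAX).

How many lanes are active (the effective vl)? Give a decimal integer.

lanes per group: 128·4/64 = 8
vl ← min(7, 8) = 7

vl = 7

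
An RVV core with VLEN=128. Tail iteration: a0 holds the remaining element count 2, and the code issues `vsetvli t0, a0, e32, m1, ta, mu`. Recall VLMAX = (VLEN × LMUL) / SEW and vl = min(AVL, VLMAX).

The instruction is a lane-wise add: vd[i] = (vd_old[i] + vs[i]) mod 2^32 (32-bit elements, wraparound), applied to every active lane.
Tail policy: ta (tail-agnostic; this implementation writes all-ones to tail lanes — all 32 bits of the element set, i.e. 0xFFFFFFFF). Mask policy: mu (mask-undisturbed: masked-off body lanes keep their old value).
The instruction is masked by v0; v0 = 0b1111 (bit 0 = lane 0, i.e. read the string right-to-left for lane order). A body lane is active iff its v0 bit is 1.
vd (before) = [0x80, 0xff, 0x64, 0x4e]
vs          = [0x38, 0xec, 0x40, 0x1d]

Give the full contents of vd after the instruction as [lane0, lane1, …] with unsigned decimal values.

lanes per group: 128·1/32 = 4
vl ← min(2, 4) = 2
  i=0: add(0x80,0x38) → 184
  i=1: add(0xff,0xec) → 491
  i=2: tail/ones → 4294967295
  i=3: tail/ones → 4294967295

vd = [184, 491, 4294967295, 4294967295]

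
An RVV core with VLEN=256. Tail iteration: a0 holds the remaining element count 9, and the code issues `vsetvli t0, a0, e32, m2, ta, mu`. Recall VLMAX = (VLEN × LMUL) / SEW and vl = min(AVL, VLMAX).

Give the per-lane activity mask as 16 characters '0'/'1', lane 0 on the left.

predicate = 1111111110000000

lanes per group: 256·2/32 = 16
vl ← min(9, 16) = 9
bits (lane 0 leftmost): 1111111110000000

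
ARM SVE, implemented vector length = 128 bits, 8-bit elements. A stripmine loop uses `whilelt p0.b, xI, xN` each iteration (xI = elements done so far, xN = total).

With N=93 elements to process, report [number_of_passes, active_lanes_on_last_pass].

lane count: 128 div 8 = 16
N=93: ⌈93/16⌉ = 6 iters; last vl = 93 − 5×16 = 13

[iterations, last_vl] = [6, 13]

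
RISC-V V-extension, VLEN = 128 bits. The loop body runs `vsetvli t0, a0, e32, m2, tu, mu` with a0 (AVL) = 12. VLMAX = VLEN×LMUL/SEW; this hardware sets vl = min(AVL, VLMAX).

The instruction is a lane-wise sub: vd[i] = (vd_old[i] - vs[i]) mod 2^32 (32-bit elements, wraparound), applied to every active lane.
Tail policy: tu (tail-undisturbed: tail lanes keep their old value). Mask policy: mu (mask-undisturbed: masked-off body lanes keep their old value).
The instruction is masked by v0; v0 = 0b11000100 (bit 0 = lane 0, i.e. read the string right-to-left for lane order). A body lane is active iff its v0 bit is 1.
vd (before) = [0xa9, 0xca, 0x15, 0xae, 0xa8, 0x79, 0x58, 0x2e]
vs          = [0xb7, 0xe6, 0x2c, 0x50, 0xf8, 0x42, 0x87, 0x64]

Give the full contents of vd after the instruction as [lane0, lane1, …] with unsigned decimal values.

VLMAX = (128 × 2) / 32 = 8 lanes
vl = min(AVL, VLMAX) = min(12, 8) = 8
  i=0: mask-off/keep → 169
  i=1: mask-off/keep → 202
  i=2: sub(0x15,0x2c) → 4294967273
  i=3: mask-off/keep → 174
  i=4: mask-off/keep → 168
  i=5: mask-off/keep → 121
  i=6: sub(0x58,0x87) → 4294967249
  i=7: sub(0x2e,0x64) → 4294967242

vd = [169, 202, 4294967273, 174, 168, 121, 4294967249, 4294967242]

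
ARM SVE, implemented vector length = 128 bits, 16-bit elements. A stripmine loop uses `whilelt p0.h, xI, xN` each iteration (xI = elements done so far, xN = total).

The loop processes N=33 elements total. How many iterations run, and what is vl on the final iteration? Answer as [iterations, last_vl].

register lanes = 128/16 = 8
iterations = ceil(33/8) = 5; final-pass vl = 1

[iterations, last_vl] = [5, 1]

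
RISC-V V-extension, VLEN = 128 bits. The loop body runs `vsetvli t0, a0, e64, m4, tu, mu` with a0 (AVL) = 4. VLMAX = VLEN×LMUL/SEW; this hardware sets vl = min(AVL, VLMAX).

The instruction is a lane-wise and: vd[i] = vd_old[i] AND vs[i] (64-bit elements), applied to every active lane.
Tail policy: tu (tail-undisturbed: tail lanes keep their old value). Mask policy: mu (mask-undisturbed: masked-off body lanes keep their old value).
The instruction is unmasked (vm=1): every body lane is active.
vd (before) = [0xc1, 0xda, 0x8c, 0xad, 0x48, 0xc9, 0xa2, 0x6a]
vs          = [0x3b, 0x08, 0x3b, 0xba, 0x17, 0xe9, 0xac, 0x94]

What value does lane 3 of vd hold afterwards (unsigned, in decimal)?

vd[3] = 168

VLMAX = (128 × 4) / 64 = 8 lanes
AVL=4 ≤ VLMAX=8, so vl = 4
[0] and(0xc1,0x3b) = 0x01
[1] and(0xda,0x08) = 0x08
[2] and(0x8c,0x3b) = 0x08
[3] and(0xad,0xba) = 0xa8
[4] tail/keep = 0x48
[5] tail/keep = 0xc9
[6] tail/keep = 0xa2
[7] tail/keep = 0x6a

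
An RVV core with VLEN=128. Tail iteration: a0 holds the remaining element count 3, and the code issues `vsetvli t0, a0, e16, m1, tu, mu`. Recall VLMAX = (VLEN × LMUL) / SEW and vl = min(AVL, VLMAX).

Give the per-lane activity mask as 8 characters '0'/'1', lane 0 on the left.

predicate = 11100000

lanes per group: 128·1/16 = 8
vl ← min(3, 8) = 3
bits (lane 0 leftmost): 11100000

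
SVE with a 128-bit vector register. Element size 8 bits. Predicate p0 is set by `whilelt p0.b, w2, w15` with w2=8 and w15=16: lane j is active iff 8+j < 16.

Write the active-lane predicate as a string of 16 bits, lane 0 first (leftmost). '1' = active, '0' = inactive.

predicate = 1111111100000000

lane count: 128 div 8 = 16
active while 8+j < 16, i.e. j ∈ [0,8) capped at 16 ⇒ 8
bits (lane 0 leftmost): 1111111100000000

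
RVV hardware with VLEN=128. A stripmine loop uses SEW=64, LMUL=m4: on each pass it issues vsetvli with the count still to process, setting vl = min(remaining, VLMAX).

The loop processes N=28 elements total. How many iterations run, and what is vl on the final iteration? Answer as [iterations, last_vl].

[iterations, last_vl] = [4, 4]

lanes per group: 128·4/64 = 8
iterations = ceil(28/8) = 4; final-pass vl = 4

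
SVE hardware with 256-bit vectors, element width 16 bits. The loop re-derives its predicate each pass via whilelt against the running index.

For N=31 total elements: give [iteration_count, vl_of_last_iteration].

register lanes = 256/16 = 16
N=31: ⌈31/16⌉ = 2 iters; last vl = 31 − 1×16 = 15

[iterations, last_vl] = [2, 15]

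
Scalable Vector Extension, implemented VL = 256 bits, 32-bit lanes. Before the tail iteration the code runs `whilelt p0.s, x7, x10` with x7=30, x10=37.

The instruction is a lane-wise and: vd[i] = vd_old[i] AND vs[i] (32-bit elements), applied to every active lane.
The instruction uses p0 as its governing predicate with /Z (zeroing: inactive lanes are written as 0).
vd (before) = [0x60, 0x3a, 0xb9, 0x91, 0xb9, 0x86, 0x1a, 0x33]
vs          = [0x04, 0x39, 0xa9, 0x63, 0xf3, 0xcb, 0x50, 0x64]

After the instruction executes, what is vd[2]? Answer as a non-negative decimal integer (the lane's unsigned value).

vd[2] = 169

lane count: 256 div 32 = 8
p0[j] = (30+j < 37); true for j=0..6 → 7 lanes set
vd[0] and(0x60,0x04) -> 0x00
vd[1] and(0x3a,0x39) -> 0x38
vd[2] and(0xb9,0xa9) -> 0xa9
vd[3] and(0x91,0x63) -> 0x01
vd[4] and(0xb9,0xf3) -> 0xb1
vd[5] and(0x86,0xcb) -> 0x82
vd[6] and(0x1a,0x50) -> 0x10
vd[7] tail/zero -> 0x00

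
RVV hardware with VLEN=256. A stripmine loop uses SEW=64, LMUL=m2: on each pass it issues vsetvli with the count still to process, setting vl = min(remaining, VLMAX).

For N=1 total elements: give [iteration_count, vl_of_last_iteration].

[iterations, last_vl] = [1, 1]

VLMAX = (256 × 2) / 64 = 8 lanes
N=1: ⌈1/8⌉ = 1 iters; last vl = 1 − 0×8 = 1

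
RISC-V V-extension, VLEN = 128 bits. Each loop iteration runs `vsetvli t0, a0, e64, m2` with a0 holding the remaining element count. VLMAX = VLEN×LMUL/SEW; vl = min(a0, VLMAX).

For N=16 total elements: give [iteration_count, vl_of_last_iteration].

[iterations, last_vl] = [4, 4]

VLMAX = (128 × 2) / 64 = 4 lanes
N=16: ⌈16/4⌉ = 4 iters; last vl = 16 − 3×4 = 4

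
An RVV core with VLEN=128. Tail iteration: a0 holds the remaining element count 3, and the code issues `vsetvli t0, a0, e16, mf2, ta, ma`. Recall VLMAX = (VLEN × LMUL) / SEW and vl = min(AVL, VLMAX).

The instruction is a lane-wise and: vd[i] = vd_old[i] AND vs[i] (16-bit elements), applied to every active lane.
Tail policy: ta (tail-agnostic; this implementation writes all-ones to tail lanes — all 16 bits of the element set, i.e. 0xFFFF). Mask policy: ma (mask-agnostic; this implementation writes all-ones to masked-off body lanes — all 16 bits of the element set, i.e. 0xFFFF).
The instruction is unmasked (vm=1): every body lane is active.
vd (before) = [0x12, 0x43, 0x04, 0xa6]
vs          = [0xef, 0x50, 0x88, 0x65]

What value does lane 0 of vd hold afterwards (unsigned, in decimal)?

VLMAX = VLEN×LMUL/SEW = 128×1/2/16 = 4
vl = min(AVL, VLMAX) = min(3, 4) = 3
vd[0] and(0x12,0xef) -> 0x02
vd[1] and(0x43,0x50) -> 0x40
vd[2] and(0x04,0x88) -> 0x00
vd[3] tail/ones -> 0xffff

vd[0] = 2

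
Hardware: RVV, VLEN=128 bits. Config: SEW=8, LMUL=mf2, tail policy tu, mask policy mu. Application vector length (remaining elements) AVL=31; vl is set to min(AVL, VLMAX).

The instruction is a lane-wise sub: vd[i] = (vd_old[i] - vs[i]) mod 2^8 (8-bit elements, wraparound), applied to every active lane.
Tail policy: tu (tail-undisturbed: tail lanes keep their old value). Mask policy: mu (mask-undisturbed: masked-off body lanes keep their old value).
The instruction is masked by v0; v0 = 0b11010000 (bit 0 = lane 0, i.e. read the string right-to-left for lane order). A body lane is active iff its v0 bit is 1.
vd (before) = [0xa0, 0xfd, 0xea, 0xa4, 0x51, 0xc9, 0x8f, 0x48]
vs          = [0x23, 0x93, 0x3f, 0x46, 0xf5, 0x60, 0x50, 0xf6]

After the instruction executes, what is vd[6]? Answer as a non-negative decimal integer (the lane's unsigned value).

VLMAX = (128 × 1/2) / 8 = 8 lanes
vl ← min(31, 8) = 8
  i=0: mask-off/keep → 160
  i=1: mask-off/keep → 253
  i=2: mask-off/keep → 234
  i=3: mask-off/keep → 164
  i=4: sub(0x51,0xf5) → 92
  i=5: mask-off/keep → 201
  i=6: sub(0x8f,0x50) → 63
  i=7: sub(0x48,0xf6) → 82

vd[6] = 63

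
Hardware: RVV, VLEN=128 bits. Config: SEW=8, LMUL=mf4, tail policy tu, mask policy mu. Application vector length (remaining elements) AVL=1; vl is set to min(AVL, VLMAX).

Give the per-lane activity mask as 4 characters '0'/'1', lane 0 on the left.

VLMAX = (128 × 1/4) / 8 = 4 lanes
vl ← min(1, 4) = 1
bits (lane 0 leftmost): 1000

predicate = 1000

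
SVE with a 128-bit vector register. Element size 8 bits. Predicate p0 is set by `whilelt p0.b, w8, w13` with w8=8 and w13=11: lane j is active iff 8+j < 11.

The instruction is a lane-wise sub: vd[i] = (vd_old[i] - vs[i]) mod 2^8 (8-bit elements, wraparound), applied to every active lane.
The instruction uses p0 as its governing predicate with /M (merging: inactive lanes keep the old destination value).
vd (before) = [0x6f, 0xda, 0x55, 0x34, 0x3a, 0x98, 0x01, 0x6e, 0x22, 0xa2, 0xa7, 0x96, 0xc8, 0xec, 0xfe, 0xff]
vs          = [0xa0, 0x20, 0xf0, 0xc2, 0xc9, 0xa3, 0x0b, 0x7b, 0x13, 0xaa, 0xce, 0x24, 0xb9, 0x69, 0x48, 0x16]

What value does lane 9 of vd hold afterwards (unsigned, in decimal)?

vd[9] = 162

lane count: 128 div 8 = 16
whilelt: lane j active iff 8+j < 11 → j < 3 → 3 active
  i=0: sub(0x6f,0xa0) → 207
  i=1: sub(0xda,0x20) → 186
  i=2: sub(0x55,0xf0) → 101
  i=3: tail/keep → 52
  i=4: tail/keep → 58
  i=5: tail/keep → 152
  i=6: tail/keep → 1
  i=7: tail/keep → 110
  i=8: tail/keep → 34
  i=9: tail/keep → 162
  i=10: tail/keep → 167
  i=11: tail/keep → 150
  i=12: tail/keep → 200
  i=13: tail/keep → 236
  i=14: tail/keep → 254
  i=15: tail/keep → 255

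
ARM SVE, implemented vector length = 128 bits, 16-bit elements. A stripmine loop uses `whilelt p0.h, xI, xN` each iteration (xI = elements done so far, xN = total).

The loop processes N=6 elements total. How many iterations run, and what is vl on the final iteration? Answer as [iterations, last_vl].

[iterations, last_vl] = [1, 6]

register lanes = 128/16 = 8
6 elements at 8/iter → 1 passes, remainder 6 on the last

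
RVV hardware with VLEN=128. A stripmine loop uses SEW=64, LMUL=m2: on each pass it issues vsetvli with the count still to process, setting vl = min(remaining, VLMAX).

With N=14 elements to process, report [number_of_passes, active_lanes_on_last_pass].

[iterations, last_vl] = [4, 2]

VLMAX = (128 × 2) / 64 = 4 lanes
iterations = ceil(14/4) = 4; final-pass vl = 2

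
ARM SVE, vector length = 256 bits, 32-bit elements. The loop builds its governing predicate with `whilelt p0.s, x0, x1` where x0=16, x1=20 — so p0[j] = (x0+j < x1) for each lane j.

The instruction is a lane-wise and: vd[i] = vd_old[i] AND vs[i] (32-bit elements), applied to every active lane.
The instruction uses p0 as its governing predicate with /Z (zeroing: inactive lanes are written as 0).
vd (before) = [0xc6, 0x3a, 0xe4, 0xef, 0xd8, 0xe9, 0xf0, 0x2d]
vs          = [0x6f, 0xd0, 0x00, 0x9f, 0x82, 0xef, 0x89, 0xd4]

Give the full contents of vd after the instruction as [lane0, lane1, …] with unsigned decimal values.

vd = [70, 16, 0, 143, 0, 0, 0, 0]

lane count: 256 div 32 = 8
p0[j] = (16+j < 20); true for j=0..3 → 4 lanes set
vd[0] and(0xc6,0x6f) -> 0x46
vd[1] and(0x3a,0xd0) -> 0x10
vd[2] and(0xe4,0x00) -> 0x00
vd[3] and(0xef,0x9f) -> 0x8f
vd[4] tail/zero -> 0x00
vd[5] tail/zero -> 0x00
vd[6] tail/zero -> 0x00
vd[7] tail/zero -> 0x00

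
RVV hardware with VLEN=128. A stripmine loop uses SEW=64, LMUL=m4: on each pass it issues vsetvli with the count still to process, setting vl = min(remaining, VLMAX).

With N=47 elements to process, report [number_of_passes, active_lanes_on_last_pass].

lanes per group: 128·4/64 = 8
iterations = ceil(47/8) = 6; final-pass vl = 7

[iterations, last_vl] = [6, 7]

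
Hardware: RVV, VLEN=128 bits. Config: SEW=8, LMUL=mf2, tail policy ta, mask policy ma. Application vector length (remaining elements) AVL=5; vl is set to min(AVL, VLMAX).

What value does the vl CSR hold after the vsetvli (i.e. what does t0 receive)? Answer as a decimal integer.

lanes per group: 128·1/2/8 = 8
vl = min(AVL, VLMAX) = min(5, 8) = 5

vl = 5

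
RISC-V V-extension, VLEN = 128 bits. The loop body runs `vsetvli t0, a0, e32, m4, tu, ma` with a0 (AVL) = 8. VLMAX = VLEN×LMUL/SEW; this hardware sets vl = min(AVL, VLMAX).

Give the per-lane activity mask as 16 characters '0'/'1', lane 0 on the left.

predicate = 1111111100000000

VLMAX = VLEN×LMUL/SEW = 128×4/32 = 16
vl ← min(8, 16) = 8
bits (lane 0 leftmost): 1111111100000000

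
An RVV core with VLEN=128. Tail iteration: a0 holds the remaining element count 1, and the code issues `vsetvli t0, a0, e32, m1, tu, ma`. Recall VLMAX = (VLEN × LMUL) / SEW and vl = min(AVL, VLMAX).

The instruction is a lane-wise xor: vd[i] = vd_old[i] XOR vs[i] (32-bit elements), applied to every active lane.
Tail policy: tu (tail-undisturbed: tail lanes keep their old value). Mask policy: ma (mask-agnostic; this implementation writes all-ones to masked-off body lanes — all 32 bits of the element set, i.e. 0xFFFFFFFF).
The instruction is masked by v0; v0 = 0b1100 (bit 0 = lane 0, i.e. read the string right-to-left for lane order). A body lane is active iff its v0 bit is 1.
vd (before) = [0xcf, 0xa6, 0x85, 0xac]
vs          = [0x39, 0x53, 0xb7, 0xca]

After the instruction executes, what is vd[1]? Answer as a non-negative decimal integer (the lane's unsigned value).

vd[1] = 166

VLMAX = VLEN×LMUL/SEW = 128×1/32 = 4
vl = min(AVL, VLMAX) = min(1, 4) = 1
[0] mask-off/ones = 0xffffffff
[1] tail/keep = 0xa6
[2] tail/keep = 0x85
[3] tail/keep = 0xac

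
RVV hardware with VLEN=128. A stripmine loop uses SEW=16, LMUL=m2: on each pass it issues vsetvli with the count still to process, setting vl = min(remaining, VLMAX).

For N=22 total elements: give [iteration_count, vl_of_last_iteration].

[iterations, last_vl] = [2, 6]

VLMAX = (128 × 2) / 16 = 16 lanes
22 elements at 16/iter → 2 passes, remainder 6 on the last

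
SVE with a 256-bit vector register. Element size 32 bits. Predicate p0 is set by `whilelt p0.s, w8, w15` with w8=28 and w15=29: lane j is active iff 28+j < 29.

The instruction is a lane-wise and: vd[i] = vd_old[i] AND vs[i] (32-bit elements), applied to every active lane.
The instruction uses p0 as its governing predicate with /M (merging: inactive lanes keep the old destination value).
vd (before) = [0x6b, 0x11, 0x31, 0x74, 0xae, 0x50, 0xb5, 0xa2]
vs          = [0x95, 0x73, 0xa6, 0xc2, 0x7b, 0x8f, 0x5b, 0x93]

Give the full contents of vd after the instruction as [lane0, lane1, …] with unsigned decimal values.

vd = [1, 17, 49, 116, 174, 80, 181, 162]

256-bit reg / 32-bit elem → 8 lanes
active while 28+j < 29, i.e. j ∈ [0,1) capped at 8 ⇒ 1
vd[0] and(0x6b,0x95) -> 0x01
vd[1] tail/keep -> 0x11
vd[2] tail/keep -> 0x31
vd[3] tail/keep -> 0x74
vd[4] tail/keep -> 0xae
vd[5] tail/keep -> 0x50
vd[6] tail/keep -> 0xb5
vd[7] tail/keep -> 0xa2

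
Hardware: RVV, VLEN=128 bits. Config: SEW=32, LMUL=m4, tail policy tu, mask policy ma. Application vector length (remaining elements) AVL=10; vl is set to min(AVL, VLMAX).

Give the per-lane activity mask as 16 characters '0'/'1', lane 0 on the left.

VLMAX = (128 × 4) / 32 = 16 lanes
vl ← min(10, 16) = 10
bits (lane 0 leftmost): 1111111111000000

predicate = 1111111111000000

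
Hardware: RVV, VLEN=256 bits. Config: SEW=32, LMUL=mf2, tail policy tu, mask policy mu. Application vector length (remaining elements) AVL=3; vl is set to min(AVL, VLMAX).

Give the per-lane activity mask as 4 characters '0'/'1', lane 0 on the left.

VLMAX = (256 × 1/2) / 32 = 4 lanes
vl ← min(3, 4) = 3
bits (lane 0 leftmost): 1110

predicate = 1110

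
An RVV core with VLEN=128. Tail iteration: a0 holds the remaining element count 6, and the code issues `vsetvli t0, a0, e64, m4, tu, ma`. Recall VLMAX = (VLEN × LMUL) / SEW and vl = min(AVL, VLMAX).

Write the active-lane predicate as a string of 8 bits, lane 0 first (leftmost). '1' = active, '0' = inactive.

lanes per group: 128·4/64 = 8
vl = min(AVL, VLMAX) = min(6, 8) = 6
bits (lane 0 leftmost): 11111100

predicate = 11111100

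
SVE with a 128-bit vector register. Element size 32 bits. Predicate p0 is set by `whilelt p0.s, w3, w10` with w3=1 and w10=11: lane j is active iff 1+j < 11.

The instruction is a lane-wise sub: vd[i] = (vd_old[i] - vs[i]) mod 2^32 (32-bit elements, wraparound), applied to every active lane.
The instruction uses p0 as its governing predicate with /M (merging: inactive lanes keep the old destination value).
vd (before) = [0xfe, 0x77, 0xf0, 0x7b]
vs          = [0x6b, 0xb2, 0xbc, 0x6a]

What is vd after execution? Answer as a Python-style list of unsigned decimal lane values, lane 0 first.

vd = [147, 4294967237, 52, 17]

register lanes = 128/32 = 4
active while 1+j < 11, i.e. j ∈ [0,10) capped at 4 ⇒ 4
lane  0: sub(0xfe,0x6b) ⇒ 0x93
lane  1: sub(0x77,0xb2) ⇒ 0xffffffc5
lane  2: sub(0xf0,0xbc) ⇒ 0x34
lane  3: sub(0x7b,0x6a) ⇒ 0x11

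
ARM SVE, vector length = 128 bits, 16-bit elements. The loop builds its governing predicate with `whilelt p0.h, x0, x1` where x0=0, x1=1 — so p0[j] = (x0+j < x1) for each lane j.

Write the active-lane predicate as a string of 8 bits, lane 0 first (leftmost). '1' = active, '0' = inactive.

predicate = 10000000

128-bit reg / 16-bit elem → 8 lanes
whilelt: lane j active iff 0+j < 1 → j < 1 → 1 active
bits (lane 0 leftmost): 10000000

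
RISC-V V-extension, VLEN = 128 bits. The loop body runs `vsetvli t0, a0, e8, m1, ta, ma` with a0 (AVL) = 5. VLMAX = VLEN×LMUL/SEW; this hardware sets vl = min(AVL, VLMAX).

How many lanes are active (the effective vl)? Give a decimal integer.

VLMAX = (128 × 1) / 8 = 16 lanes
AVL=5 ≤ VLMAX=16, so vl = 5

vl = 5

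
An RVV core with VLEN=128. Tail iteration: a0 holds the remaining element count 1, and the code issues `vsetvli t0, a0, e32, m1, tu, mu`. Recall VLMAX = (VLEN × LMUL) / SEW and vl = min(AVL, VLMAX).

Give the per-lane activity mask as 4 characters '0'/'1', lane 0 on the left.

predicate = 1000

VLMAX = (128 × 1) / 32 = 4 lanes
AVL=1 ≤ VLMAX=4, so vl = 1
bits (lane 0 leftmost): 1000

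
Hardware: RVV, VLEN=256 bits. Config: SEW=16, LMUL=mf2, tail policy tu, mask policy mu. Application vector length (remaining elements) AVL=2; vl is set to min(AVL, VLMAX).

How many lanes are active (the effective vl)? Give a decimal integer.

VLMAX = VLEN×LMUL/SEW = 256×1/2/16 = 8
AVL=2 ≤ VLMAX=8, so vl = 2

vl = 2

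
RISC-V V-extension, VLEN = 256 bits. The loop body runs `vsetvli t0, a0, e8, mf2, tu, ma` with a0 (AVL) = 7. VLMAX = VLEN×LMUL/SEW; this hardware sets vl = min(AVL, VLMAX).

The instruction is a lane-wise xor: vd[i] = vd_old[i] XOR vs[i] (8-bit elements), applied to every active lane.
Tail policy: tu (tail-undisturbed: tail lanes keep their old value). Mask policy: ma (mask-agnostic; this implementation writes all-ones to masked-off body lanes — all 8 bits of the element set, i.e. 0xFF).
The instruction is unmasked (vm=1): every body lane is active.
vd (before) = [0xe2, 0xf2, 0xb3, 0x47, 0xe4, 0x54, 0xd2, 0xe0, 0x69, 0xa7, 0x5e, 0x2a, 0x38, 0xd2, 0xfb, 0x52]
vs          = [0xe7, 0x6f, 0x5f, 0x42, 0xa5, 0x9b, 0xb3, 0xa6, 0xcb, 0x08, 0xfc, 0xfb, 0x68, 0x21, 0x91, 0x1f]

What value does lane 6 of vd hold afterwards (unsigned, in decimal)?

vd[6] = 97

lanes per group: 256·1/2/8 = 16
vl = min(AVL, VLMAX) = min(7, 16) = 7
lane  0: xor(0xe2,0xe7) ⇒ 0x05
lane  1: xor(0xf2,0x6f) ⇒ 0x9d
lane  2: xor(0xb3,0x5f) ⇒ 0xec
lane  3: xor(0x47,0x42) ⇒ 0x05
lane  4: xor(0xe4,0xa5) ⇒ 0x41
lane  5: xor(0x54,0x9b) ⇒ 0xcf
lane  6: xor(0xd2,0xb3) ⇒ 0x61
lane  7: tail/keep ⇒ 0xe0
lane  8: tail/keep ⇒ 0x69
lane  9: tail/keep ⇒ 0xa7
lane 10: tail/keep ⇒ 0x5e
lane 11: tail/keep ⇒ 0x2a
lane 12: tail/keep ⇒ 0x38
lane 13: tail/keep ⇒ 0xd2
lane 14: tail/keep ⇒ 0xfb
lane 15: tail/keep ⇒ 0x52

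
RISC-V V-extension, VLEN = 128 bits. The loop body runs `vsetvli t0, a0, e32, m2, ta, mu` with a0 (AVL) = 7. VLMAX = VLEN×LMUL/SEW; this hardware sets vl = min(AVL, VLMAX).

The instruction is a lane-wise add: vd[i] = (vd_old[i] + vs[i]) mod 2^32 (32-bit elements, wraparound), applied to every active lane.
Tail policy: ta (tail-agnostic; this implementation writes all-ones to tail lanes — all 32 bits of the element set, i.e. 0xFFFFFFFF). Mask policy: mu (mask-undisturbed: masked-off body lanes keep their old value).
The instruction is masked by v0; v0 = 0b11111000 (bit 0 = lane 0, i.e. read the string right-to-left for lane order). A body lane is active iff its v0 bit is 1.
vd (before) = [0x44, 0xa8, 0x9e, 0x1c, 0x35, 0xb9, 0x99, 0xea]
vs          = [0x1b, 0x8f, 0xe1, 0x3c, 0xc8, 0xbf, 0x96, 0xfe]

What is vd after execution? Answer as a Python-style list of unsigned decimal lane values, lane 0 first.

vd = [68, 168, 158, 88, 253, 376, 303, 4294967295]

VLMAX = VLEN×LMUL/SEW = 128×2/32 = 8
AVL=7 ≤ VLMAX=8, so vl = 7
[0] mask-off/keep = 0x44
[1] mask-off/keep = 0xa8
[2] mask-off/keep = 0x9e
[3] add(0x1c,0x3c) = 0x58
[4] add(0x35,0xc8) = 0xfd
[5] add(0xb9,0xbf) = 0x178
[6] add(0x99,0x96) = 0x12f
[7] tail/ones = 0xffffffff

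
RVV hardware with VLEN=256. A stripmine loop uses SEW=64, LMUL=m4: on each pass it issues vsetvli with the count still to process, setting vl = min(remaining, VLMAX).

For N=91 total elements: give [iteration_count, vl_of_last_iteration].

VLMAX = (256 × 4) / 64 = 16 lanes
N=91: ⌈91/16⌉ = 6 iters; last vl = 91 − 5×16 = 11

[iterations, last_vl] = [6, 11]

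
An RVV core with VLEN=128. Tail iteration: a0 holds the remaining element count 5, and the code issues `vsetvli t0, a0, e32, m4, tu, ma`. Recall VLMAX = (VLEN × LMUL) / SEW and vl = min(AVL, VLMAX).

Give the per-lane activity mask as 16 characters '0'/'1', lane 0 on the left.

lanes per group: 128·4/32 = 16
AVL=5 ≤ VLMAX=16, so vl = 5
bits (lane 0 leftmost): 1111100000000000

predicate = 1111100000000000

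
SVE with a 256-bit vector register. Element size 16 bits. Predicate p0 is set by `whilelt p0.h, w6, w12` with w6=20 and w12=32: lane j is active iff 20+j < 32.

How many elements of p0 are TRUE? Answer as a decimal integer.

register lanes = 256/16 = 16
whilelt: lane j active iff 20+j < 32 → j < 12 → 12 active

vl = 12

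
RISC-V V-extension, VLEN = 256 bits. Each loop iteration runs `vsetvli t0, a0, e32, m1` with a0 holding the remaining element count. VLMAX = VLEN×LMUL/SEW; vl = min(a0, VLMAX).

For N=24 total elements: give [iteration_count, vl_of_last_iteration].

[iterations, last_vl] = [3, 8]

VLMAX = VLEN×LMUL/SEW = 256×1/32 = 8
N=24: ⌈24/8⌉ = 3 iters; last vl = 24 − 2×8 = 8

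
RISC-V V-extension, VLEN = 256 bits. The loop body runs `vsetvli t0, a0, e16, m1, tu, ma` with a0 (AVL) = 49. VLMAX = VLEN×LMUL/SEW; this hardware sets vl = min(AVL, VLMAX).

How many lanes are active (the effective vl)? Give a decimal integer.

VLMAX = VLEN×LMUL/SEW = 256×1/16 = 16
AVL=49 > VLMAX=16, so vl = 16

vl = 16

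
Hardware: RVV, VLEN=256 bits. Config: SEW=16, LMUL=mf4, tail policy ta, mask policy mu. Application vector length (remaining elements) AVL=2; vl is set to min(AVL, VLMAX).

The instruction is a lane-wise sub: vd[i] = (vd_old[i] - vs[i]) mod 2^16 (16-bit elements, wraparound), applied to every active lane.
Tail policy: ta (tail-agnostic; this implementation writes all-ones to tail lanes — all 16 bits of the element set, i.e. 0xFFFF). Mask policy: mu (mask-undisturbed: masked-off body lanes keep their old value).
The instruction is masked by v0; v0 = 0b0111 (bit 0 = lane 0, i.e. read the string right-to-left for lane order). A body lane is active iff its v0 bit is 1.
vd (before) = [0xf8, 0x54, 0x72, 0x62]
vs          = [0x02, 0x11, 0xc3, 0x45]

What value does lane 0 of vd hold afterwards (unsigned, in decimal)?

VLMAX = VLEN×LMUL/SEW = 256×1/4/16 = 4
vl = min(AVL, VLMAX) = min(2, 4) = 2
[0] sub(0xf8,0x02) = 0xf6
[1] sub(0x54,0x11) = 0x43
[2] tail/ones = 0xffff
[3] tail/ones = 0xffff

vd[0] = 246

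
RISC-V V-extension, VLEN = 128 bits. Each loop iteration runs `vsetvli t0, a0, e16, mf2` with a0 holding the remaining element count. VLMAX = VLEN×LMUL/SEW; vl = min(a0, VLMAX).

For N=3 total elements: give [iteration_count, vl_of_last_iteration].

VLMAX = (128 × 1/2) / 16 = 4 lanes
N=3: ⌈3/4⌉ = 1 iters; last vl = 3 − 0×4 = 3

[iterations, last_vl] = [1, 3]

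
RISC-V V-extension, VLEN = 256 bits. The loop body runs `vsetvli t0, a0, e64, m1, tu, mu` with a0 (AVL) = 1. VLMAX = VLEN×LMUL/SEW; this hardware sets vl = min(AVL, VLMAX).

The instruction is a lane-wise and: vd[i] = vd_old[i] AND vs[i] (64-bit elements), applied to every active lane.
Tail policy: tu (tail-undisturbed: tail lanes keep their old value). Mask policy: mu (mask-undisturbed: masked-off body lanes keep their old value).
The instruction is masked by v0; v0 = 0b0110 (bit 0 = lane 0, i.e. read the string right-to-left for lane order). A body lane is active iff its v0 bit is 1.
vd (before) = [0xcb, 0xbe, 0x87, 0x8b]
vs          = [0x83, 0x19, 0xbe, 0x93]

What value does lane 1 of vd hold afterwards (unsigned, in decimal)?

VLMAX = (256 × 1) / 64 = 4 lanes
AVL=1 ≤ VLMAX=4, so vl = 1
  i=0: mask-off/keep → 203
  i=1: tail/keep → 190
  i=2: tail/keep → 135
  i=3: tail/keep → 139

vd[1] = 190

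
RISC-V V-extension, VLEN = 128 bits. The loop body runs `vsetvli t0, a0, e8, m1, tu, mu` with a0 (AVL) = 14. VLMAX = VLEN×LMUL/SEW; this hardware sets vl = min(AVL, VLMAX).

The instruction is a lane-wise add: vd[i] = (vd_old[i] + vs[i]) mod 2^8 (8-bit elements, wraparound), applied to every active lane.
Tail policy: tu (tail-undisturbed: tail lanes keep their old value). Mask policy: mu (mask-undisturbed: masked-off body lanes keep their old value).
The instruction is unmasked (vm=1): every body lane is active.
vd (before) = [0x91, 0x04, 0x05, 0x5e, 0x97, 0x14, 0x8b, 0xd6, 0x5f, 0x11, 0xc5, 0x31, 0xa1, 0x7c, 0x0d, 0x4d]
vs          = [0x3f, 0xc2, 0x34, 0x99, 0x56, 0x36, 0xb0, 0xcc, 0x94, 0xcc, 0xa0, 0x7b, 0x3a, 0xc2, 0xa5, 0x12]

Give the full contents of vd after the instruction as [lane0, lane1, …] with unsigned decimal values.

VLMAX = (128 × 1) / 8 = 16 lanes
AVL=14 ≤ VLMAX=16, so vl = 14
[0] add(0x91,0x3f) = 0xd0
[1] add(0x04,0xc2) = 0xc6
[2] add(0x05,0x34) = 0x39
[3] add(0x5e,0x99) = 0xf7
[4] add(0x97,0x56) = 0xed
[5] add(0x14,0x36) = 0x4a
[6] add(0x8b,0xb0) = 0x3b
[7] add(0xd6,0xcc) = 0xa2
[8] add(0x5f,0x94) = 0xf3
[9] add(0x11,0xcc) = 0xdd
[10] add(0xc5,0xa0) = 0x65
[11] add(0x31,0x7b) = 0xac
[12] add(0xa1,0x3a) = 0xdb
[13] add(0x7c,0xc2) = 0x3e
[14] tail/keep = 0x0d
[15] tail/keep = 0x4d

vd = [208, 198, 57, 247, 237, 74, 59, 162, 243, 221, 101, 172, 219, 62, 13, 77]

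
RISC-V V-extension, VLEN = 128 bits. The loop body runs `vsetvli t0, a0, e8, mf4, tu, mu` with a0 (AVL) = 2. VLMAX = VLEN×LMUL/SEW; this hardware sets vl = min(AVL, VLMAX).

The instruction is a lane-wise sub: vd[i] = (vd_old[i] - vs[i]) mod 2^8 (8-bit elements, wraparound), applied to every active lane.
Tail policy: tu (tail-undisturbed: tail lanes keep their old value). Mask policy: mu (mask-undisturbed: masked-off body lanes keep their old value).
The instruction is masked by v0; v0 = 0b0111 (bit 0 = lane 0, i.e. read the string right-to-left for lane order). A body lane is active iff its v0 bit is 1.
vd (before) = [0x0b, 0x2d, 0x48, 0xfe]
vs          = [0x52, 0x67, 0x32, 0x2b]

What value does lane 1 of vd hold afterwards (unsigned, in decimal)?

vd[1] = 198

lanes per group: 128·1/4/8 = 4
vl ← min(2, 4) = 2
[0] sub(0x0b,0x52) = 0xb9
[1] sub(0x2d,0x67) = 0xc6
[2] tail/keep = 0x48
[3] tail/keep = 0xfe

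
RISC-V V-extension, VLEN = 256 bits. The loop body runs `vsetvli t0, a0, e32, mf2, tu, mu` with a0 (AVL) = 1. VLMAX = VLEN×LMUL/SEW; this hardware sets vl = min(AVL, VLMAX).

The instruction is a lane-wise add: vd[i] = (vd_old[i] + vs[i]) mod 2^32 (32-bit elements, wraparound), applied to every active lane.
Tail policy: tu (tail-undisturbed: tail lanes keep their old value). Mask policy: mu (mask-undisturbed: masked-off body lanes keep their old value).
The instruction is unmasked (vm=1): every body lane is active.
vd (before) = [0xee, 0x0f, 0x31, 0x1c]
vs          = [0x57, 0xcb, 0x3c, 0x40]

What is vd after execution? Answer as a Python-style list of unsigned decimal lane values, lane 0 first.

vd = [325, 15, 49, 28]

VLMAX = VLEN×LMUL/SEW = 256×1/2/32 = 4
vl ← min(1, 4) = 1
  i=0: add(0xee,0x57) → 325
  i=1: tail/keep → 15
  i=2: tail/keep → 49
  i=3: tail/keep → 28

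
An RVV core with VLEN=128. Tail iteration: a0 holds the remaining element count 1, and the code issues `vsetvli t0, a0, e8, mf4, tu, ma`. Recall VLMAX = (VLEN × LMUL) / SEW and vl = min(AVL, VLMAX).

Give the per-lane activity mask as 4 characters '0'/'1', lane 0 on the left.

lanes per group: 128·1/4/8 = 4
vl = min(AVL, VLMAX) = min(1, 4) = 1
bits (lane 0 leftmost): 1000

predicate = 1000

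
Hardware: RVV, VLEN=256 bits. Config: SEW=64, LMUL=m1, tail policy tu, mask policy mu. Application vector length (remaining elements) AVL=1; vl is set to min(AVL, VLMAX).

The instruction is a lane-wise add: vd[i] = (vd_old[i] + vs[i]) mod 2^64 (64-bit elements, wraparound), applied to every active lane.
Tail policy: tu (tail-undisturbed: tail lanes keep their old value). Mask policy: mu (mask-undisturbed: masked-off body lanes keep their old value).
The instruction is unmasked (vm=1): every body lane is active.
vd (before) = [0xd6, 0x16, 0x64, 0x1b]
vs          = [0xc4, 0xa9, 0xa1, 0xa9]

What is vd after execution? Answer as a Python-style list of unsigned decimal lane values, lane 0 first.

vd = [410, 22, 100, 27]

lanes per group: 256·1/64 = 4
vl ← min(1, 4) = 1
  i=0: add(0xd6,0xc4) → 410
  i=1: tail/keep → 22
  i=2: tail/keep → 100
  i=3: tail/keep → 27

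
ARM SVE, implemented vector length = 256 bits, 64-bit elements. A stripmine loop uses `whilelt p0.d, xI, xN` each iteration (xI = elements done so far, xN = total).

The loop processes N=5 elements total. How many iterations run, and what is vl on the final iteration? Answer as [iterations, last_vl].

[iterations, last_vl] = [2, 1]

256-bit reg / 64-bit elem → 4 lanes
5 elements at 4/iter → 2 passes, remainder 1 on the last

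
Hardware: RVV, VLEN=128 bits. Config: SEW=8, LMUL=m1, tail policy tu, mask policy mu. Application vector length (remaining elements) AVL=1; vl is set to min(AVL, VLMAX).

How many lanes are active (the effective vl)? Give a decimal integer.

VLMAX = VLEN×LMUL/SEW = 128×1/8 = 16
vl ← min(1, 16) = 1

vl = 1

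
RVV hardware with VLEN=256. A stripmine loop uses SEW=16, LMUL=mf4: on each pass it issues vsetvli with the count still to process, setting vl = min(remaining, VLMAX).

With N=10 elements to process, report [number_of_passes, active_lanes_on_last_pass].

lanes per group: 256·1/4/16 = 4
10 elements at 4/iter → 3 passes, remainder 2 on the last

[iterations, last_vl] = [3, 2]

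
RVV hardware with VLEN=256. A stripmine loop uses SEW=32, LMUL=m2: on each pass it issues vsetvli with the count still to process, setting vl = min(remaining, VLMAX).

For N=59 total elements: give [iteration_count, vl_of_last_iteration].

VLMAX = VLEN×LMUL/SEW = 256×2/32 = 16
N=59: ⌈59/16⌉ = 4 iters; last vl = 59 − 3×16 = 11

[iterations, last_vl] = [4, 11]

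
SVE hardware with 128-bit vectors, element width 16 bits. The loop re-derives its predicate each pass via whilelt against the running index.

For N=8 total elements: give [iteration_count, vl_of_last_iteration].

[iterations, last_vl] = [1, 8]

128-bit reg / 16-bit elem → 8 lanes
N=8: ⌈8/8⌉ = 1 iters; last vl = 8 − 0×8 = 8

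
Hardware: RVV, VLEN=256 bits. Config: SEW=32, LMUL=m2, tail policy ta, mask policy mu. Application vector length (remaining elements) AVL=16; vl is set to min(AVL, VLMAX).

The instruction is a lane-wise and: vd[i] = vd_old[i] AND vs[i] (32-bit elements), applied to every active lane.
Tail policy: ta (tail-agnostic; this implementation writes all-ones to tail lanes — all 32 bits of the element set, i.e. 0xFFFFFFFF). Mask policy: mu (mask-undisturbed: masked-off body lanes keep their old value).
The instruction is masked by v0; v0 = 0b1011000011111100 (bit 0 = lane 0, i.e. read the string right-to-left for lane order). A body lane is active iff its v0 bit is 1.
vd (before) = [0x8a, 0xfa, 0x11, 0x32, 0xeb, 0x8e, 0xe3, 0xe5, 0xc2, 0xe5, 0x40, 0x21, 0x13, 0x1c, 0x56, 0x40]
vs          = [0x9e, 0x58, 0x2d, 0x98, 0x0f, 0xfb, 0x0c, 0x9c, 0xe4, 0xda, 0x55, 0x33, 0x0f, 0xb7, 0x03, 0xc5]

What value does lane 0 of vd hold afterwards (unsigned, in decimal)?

VLMAX = VLEN×LMUL/SEW = 256×2/32 = 16
AVL=16 ≤ VLMAX=16, so vl = 16
vd[0] mask-off/keep -> 0x8a
vd[1] mask-off/keep -> 0xfa
vd[2] and(0x11,0x2d) -> 0x01
vd[3] and(0x32,0x98) -> 0x10
vd[4] and(0xeb,0x0f) -> 0x0b
vd[5] and(0x8e,0xfb) -> 0x8a
vd[6] and(0xe3,0x0c) -> 0x00
vd[7] and(0xe5,0x9c) -> 0x84
vd[8] mask-off/keep -> 0xc2
vd[9] mask-off/keep -> 0xe5
vd[10] mask-off/keep -> 0x40
vd[11] mask-off/keep -> 0x21
vd[12] and(0x13,0x0f) -> 0x03
vd[13] and(0x1c,0xb7) -> 0x14
vd[14] mask-off/keep -> 0x56
vd[15] and(0x40,0xc5) -> 0x40

vd[0] = 138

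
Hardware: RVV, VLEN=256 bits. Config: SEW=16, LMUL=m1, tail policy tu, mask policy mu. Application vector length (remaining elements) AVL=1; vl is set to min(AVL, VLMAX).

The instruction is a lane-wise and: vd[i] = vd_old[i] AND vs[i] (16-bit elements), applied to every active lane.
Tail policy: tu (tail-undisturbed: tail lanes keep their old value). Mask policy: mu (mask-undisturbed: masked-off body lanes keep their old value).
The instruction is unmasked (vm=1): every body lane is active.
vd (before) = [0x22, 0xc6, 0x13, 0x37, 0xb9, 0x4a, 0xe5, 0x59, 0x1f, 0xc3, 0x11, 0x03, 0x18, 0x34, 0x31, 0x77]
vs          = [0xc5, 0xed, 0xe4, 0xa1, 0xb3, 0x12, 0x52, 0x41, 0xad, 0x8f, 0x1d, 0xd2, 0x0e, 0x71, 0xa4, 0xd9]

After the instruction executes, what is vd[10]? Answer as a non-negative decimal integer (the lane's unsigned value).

vd[10] = 17

lanes per group: 256·1/16 = 16
vl = min(AVL, VLMAX) = min(1, 16) = 1
  i=0: and(0x22,0xc5) → 0
  i=1: tail/keep → 198
  i=2: tail/keep → 19
  i=3: tail/keep → 55
  i=4: tail/keep → 185
  i=5: tail/keep → 74
  i=6: tail/keep → 229
  i=7: tail/keep → 89
  i=8: tail/keep → 31
  i=9: tail/keep → 195
  i=10: tail/keep → 17
  i=11: tail/keep → 3
  i=12: tail/keep → 24
  i=13: tail/keep → 52
  i=14: tail/keep → 49
  i=15: tail/keep → 119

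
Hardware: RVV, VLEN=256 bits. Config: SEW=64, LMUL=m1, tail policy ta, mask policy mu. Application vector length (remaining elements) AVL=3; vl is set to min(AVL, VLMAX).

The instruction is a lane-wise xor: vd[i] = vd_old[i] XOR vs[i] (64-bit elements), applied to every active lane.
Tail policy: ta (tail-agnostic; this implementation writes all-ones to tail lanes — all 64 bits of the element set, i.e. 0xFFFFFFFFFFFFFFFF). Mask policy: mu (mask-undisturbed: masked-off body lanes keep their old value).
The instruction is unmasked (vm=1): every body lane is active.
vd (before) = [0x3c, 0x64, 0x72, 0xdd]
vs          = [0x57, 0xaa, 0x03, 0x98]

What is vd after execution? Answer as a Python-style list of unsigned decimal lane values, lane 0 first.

lanes per group: 256·1/64 = 4
vl ← min(3, 4) = 3
[0] xor(0x3c,0x57) = 0x6b
[1] xor(0x64,0xaa) = 0xce
[2] xor(0x72,0x03) = 0x71
[3] tail/ones = 0xffffffffffffffff

vd = [107, 206, 113, 18446744073709551615]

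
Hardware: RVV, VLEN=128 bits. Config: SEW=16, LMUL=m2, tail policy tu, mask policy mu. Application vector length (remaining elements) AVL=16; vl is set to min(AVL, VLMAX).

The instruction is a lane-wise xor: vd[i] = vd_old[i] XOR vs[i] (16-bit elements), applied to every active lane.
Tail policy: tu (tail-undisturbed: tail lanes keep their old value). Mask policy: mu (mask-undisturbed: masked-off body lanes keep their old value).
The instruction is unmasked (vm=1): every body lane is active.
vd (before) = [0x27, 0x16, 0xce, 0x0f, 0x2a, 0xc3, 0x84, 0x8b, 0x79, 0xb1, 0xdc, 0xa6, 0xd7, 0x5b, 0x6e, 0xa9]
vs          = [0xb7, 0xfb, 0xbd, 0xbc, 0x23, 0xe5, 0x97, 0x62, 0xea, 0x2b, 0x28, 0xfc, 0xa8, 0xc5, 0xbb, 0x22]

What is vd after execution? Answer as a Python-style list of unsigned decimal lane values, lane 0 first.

lanes per group: 128·2/16 = 16
AVL=16 ≤ VLMAX=16, so vl = 16
lane  0: xor(0x27,0xb7) ⇒ 0x90
lane  1: xor(0x16,0xfb) ⇒ 0xed
lane  2: xor(0xce,0xbd) ⇒ 0x73
lane  3: xor(0x0f,0xbc) ⇒ 0xb3
lane  4: xor(0x2a,0x23) ⇒ 0x09
lane  5: xor(0xc3,0xe5) ⇒ 0x26
lane  6: xor(0x84,0x97) ⇒ 0x13
lane  7: xor(0x8b,0x62) ⇒ 0xe9
lane  8: xor(0x79,0xea) ⇒ 0x93
lane  9: xor(0xb1,0x2b) ⇒ 0x9a
lane 10: xor(0xdc,0x28) ⇒ 0xf4
lane 11: xor(0xa6,0xfc) ⇒ 0x5a
lane 12: xor(0xd7,0xa8) ⇒ 0x7f
lane 13: xor(0x5b,0xc5) ⇒ 0x9e
lane 14: xor(0x6e,0xbb) ⇒ 0xd5
lane 15: xor(0xa9,0x22) ⇒ 0x8b

vd = [144, 237, 115, 179, 9, 38, 19, 233, 147, 154, 244, 90, 127, 158, 213, 139]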